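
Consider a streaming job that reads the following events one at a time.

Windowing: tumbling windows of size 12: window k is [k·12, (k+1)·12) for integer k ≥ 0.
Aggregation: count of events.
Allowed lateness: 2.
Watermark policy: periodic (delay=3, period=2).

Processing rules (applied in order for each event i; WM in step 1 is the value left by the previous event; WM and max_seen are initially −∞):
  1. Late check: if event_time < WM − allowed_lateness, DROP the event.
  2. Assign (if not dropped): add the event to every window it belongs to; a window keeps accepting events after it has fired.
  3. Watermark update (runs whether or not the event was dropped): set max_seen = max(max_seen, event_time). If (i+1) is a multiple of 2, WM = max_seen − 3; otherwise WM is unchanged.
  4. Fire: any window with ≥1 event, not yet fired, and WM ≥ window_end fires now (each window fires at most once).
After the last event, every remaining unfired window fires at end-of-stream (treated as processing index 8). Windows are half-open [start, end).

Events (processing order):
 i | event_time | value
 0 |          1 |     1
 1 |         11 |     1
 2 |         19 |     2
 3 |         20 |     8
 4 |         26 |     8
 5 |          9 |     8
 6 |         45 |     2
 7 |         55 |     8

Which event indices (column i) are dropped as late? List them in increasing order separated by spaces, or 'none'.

5

i=0 t=1 v=1: → [0,12); WM=−∞
i=1 t=11 v=1: → [0,12); WM=8
i=2 t=19 v=2: → [12,24); WM=8
i=3 t=20 v=8: → [12,24); WM=17; [0,12) fires=2
i=4 t=26 v=8: → [24,36); WM=17
i=5 t=9 v=8: DROP (t<17-2); WM=23
i=6 t=45 v=2: → [36,48); WM=23
i=7 t=55 v=8: → [48,60); WM=52; [12,24) fires=2 [24,36) fires=1 [36,48) fires=1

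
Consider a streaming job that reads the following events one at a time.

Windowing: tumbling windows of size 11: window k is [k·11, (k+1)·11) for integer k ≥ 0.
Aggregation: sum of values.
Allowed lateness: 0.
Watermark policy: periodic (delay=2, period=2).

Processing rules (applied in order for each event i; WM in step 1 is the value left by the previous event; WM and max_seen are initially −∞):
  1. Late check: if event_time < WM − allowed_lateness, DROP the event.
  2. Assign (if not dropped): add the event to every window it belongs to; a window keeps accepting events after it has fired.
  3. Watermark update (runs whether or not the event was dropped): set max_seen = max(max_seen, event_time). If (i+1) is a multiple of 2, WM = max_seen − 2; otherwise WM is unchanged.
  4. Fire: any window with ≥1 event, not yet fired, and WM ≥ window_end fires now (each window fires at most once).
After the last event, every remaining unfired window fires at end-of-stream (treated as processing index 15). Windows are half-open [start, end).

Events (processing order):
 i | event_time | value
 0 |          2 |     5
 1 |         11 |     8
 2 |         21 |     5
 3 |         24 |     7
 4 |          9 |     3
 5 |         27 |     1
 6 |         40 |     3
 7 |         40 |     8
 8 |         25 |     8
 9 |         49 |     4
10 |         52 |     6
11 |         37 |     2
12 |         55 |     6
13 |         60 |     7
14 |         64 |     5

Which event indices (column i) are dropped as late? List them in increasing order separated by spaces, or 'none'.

i=0 t=2 v=5: → [0,11); WM=−∞
i=1 t=11 v=8: → [11,22); WM=9
i=2 t=21 v=5: → [11,22); WM=9
i=3 t=24 v=7: → [22,33); WM=22; [0,11) fires=5 [11,22) fires=13
i=4 t=9 v=3: DROP (t<22-0); WM=22
i=5 t=27 v=1: → [22,33); WM=25
i=6 t=40 v=3: → [33,44); WM=25
i=7 t=40 v=8: → [33,44); WM=38; [22,33) fires=8
i=8 t=25 v=8: DROP (t<38-0); WM=38
i=9 t=49 v=4: → [44,55); WM=47; [33,44) fires=11
i=10 t=52 v=6: → [44,55); WM=47
i=11 t=37 v=2: DROP (t<47-0); WM=50
i=12 t=55 v=6: → [55,66); WM=50
i=13 t=60 v=7: → [55,66); WM=58; [44,55) fires=10
i=14 t=64 v=5: → [55,66); WM=58

4 8 11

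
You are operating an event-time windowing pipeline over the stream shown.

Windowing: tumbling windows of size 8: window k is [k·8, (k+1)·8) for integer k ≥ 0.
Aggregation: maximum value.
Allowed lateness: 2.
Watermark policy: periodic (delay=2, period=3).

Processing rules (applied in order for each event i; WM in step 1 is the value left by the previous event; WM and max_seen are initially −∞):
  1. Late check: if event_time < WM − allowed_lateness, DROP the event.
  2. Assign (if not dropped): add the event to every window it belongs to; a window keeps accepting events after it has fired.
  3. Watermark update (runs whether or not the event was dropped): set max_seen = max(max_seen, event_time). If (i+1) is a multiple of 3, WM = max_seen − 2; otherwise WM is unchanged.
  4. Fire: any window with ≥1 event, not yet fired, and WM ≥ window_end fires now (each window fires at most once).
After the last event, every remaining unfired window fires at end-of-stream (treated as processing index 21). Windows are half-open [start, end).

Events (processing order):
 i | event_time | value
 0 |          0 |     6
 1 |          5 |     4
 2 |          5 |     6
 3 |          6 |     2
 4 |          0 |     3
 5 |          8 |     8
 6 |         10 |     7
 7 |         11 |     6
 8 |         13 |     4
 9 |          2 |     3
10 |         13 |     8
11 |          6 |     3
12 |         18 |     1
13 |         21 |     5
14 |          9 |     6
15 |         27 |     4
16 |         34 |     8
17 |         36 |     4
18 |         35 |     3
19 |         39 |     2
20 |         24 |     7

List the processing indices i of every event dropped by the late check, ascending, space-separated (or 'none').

4 9 11 20

i=0 t=0 v=6: → [0,8); WM=−∞
i=1 t=5 v=4: → [0,8); WM=−∞
i=2 t=5 v=6: → [0,8); WM=3
i=3 t=6 v=2: → [0,8); WM=3
i=4 t=0 v=3: DROP (t<3-2); WM=3
i=5 t=8 v=8: → [8,16); WM=6
i=6 t=10 v=7: → [8,16); WM=6
i=7 t=11 v=6: → [8,16); WM=6
i=8 t=13 v=4: → [8,16); WM=11; [0,8) fires=6
i=9 t=2 v=3: DROP (t<11-2); WM=11
i=10 t=13 v=8: → [8,16); WM=11
i=11 t=6 v=3: DROP (t<11-2); WM=11
i=12 t=18 v=1: → [16,24); WM=11
i=13 t=21 v=5: → [16,24); WM=11
i=14 t=9 v=6: → [8,16); WM=19; [8,16) fires=8
i=15 t=27 v=4: → [24,32); WM=19
i=16 t=34 v=8: → [32,40); WM=19
i=17 t=36 v=4: → [32,40); WM=34; [16,24) fires=5 [24,32) fires=4
i=18 t=35 v=3: → [32,40); WM=34
i=19 t=39 v=2: → [32,40); WM=34
i=20 t=24 v=7: DROP (t<34-2); WM=37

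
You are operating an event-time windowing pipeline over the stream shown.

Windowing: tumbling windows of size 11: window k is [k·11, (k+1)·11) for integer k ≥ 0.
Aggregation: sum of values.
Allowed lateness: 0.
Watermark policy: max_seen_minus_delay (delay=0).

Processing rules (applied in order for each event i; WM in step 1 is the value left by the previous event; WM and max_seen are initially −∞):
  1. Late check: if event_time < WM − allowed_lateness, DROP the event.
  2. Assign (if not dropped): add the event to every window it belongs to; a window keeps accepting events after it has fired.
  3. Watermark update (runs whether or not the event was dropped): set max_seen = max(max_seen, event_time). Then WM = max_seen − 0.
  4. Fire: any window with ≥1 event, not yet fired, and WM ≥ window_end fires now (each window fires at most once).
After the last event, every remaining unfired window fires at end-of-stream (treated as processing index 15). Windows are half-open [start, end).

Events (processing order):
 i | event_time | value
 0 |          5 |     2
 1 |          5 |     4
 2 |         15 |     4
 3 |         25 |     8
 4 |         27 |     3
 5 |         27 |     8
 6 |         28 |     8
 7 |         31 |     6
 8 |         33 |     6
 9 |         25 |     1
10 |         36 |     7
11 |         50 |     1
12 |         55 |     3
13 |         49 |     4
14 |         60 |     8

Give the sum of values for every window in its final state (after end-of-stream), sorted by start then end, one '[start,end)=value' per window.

i=0 t=5 v=2: → [0,11); WM=5
i=1 t=5 v=4: → [0,11); WM=5
i=2 t=15 v=4: → [11,22); WM=15; [0,11) fires=6
i=3 t=25 v=8: → [22,33); WM=25; [11,22) fires=4
i=4 t=27 v=3: → [22,33); WM=27
i=5 t=27 v=8: → [22,33); WM=27
i=6 t=28 v=8: → [22,33); WM=28
i=7 t=31 v=6: → [22,33); WM=31
i=8 t=33 v=6: → [33,44); WM=33; [22,33) fires=33
i=9 t=25 v=1: DROP (t<33-0); WM=33
i=10 t=36 v=7: → [33,44); WM=36
i=11 t=50 v=1: → [44,55); WM=50; [33,44) fires=13
i=12 t=55 v=3: → [55,66); WM=55; [44,55) fires=1
i=13 t=49 v=4: DROP (t<55-0); WM=55
i=14 t=60 v=8: → [55,66); WM=60

[0,11)=6 [11,22)=4 [22,33)=33 [33,44)=13 [44,55)=1 [55,66)=11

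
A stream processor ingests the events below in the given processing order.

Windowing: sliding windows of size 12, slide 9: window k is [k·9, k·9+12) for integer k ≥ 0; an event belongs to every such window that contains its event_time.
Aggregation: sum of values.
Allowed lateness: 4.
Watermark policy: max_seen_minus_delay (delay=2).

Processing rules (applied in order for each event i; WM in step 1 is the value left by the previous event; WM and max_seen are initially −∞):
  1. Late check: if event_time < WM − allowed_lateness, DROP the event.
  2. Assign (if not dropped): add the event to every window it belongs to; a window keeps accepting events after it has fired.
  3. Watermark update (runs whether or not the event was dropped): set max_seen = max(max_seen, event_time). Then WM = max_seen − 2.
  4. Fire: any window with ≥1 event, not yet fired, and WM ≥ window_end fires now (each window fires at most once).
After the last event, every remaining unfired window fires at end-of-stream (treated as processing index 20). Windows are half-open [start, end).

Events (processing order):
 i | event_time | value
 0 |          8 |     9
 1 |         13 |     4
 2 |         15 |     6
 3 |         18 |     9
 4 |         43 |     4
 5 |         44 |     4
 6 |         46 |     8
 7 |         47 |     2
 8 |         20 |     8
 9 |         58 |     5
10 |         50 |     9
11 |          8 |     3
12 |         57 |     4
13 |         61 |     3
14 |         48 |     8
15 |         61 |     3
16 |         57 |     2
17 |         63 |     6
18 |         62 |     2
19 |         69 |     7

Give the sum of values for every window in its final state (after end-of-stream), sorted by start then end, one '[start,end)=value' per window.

[0,12)=9 [9,21)=19 [18,30)=9 [36,48)=18 [45,57)=10 [54,66)=25 [63,75)=13

i=0 t=8 v=9: → [0,12); WM=6
i=1 t=13 v=4: → [9,21); WM=11
i=2 t=15 v=6: → [9,21); WM=13; [0,12) fires=9
i=3 t=18 v=9: → [18,30),[9,21); WM=16
i=4 t=43 v=4: → [36,48); WM=41; [9,21) fires=19 [18,30) fires=9
i=5 t=44 v=4: → [36,48); WM=42
i=6 t=46 v=8: → [45,57),[36,48); WM=44
i=7 t=47 v=2: → [45,57),[36,48); WM=45
i=8 t=20 v=8: DROP (t<45-4); WM=45
i=9 t=58 v=5: → [54,66); WM=56; [36,48) fires=18
i=10 t=50 v=9: DROP (t<56-4); WM=56
i=11 t=8 v=3: DROP (t<56-4); WM=56
i=12 t=57 v=4: → [54,66); WM=56
i=13 t=61 v=3: → [54,66); WM=59; [45,57) fires=10
i=14 t=48 v=8: DROP (t<59-4); WM=59
i=15 t=61 v=3: → [54,66); WM=59
i=16 t=57 v=2: → [54,66); WM=59
i=17 t=63 v=6: → [63,75),[54,66); WM=61
i=18 t=62 v=2: → [54,66); WM=61
i=19 t=69 v=7: → [63,75); WM=67; [54,66) fires=25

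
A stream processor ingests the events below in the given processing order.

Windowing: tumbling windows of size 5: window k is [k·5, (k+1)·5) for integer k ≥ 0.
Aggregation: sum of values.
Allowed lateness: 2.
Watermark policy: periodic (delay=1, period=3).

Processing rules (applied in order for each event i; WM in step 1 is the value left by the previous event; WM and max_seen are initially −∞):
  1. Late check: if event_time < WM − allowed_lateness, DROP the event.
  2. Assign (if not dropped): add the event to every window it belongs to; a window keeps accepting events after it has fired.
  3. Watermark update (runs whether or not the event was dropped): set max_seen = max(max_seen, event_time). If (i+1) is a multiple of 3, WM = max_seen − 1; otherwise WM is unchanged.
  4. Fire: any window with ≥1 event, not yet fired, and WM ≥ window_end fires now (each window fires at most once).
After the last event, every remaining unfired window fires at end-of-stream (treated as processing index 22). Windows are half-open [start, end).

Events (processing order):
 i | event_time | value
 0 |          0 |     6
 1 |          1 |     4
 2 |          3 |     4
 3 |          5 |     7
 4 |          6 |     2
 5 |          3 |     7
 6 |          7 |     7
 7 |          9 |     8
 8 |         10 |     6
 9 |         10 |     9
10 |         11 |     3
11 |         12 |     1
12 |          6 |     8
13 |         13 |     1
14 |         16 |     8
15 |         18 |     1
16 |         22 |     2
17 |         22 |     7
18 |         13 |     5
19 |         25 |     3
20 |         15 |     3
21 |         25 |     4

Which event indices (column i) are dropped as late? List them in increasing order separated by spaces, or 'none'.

12 18 20

i=0 t=0 v=6: → [0,5); WM=−∞
i=1 t=1 v=4: → [0,5); WM=−∞
i=2 t=3 v=4: → [0,5); WM=2
i=3 t=5 v=7: → [5,10); WM=2
i=4 t=6 v=2: → [5,10); WM=2
i=5 t=3 v=7: → [0,5); WM=5; [0,5) fires=21
i=6 t=7 v=7: → [5,10); WM=5
i=7 t=9 v=8: → [5,10); WM=5
i=8 t=10 v=6: → [10,15); WM=9
i=9 t=10 v=9: → [10,15); WM=9
i=10 t=11 v=3: → [10,15); WM=9
i=11 t=12 v=1: → [10,15); WM=11; [5,10) fires=24
i=12 t=6 v=8: DROP (t<11-2); WM=11
i=13 t=13 v=1: → [10,15); WM=11
i=14 t=16 v=8: → [15,20); WM=15; [10,15) fires=20
i=15 t=18 v=1: → [15,20); WM=15
i=16 t=22 v=2: → [20,25); WM=15
i=17 t=22 v=7: → [20,25); WM=21; [15,20) fires=9
i=18 t=13 v=5: DROP (t<21-2); WM=21
i=19 t=25 v=3: → [25,30); WM=21
i=20 t=15 v=3: DROP (t<21-2); WM=24
i=21 t=25 v=4: → [25,30); WM=24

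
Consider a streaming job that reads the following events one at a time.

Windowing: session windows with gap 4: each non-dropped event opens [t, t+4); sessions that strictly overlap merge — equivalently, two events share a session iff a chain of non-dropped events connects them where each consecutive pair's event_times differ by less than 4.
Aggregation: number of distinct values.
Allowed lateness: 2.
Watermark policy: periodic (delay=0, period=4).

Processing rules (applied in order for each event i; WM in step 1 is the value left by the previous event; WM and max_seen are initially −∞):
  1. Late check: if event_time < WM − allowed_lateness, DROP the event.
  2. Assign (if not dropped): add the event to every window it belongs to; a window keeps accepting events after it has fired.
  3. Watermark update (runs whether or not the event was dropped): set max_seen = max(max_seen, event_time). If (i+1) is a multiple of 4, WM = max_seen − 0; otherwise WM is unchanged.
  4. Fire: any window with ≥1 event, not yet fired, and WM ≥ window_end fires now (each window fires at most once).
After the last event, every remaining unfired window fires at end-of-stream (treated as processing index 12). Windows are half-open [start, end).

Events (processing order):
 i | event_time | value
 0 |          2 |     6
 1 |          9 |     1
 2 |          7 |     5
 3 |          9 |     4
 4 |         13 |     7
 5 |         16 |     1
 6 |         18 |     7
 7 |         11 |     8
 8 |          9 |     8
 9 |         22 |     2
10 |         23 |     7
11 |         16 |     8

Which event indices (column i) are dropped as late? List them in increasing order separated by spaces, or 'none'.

8

i=0 t=2 v=6: → [2,6); WM=−∞
i=1 t=9 v=1: → [9,13); WM=−∞
i=2 t=7 v=5: → [7,13); WM=−∞
i=3 t=9 v=4: → [7,13); WM=9
i=4 t=13 v=7: → [13,17); WM=9
i=5 t=16 v=1: → [13,20); WM=9
i=6 t=18 v=7: → [13,22); WM=9
i=7 t=11 v=8: → [7,22); WM=18
i=8 t=9 v=8: DROP (t<18-2); WM=18
i=9 t=22 v=2: → [22,26); WM=18
i=10 t=23 v=7: → [22,27); WM=18
i=11 t=16 v=8: → [7,22); WM=23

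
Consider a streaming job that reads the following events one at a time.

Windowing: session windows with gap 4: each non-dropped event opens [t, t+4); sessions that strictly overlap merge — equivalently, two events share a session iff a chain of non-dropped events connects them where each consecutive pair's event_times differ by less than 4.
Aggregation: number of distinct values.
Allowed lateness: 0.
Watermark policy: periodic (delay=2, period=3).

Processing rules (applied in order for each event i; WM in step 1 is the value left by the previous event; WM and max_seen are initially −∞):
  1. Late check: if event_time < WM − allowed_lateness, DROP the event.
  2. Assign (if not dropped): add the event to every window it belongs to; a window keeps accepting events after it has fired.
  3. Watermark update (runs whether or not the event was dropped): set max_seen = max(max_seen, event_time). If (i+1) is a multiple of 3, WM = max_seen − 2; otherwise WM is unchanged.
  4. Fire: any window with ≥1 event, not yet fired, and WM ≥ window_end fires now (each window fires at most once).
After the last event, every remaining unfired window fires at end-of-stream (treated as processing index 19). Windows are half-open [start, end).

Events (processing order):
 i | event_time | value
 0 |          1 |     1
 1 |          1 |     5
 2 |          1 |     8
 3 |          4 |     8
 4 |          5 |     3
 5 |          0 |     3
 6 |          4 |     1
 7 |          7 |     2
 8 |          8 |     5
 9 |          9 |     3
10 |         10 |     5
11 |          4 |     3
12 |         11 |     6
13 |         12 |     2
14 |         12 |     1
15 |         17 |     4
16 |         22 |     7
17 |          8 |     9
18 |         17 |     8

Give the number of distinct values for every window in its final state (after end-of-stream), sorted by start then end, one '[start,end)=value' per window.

[0,16)=6 [17,21)=1 [22,26)=1

i=0 t=1 v=1: → [1,5); WM=−∞
i=1 t=1 v=5: → [1,5); WM=−∞
i=2 t=1 v=8: → [1,5); WM=-1
i=3 t=4 v=8: → [1,8); WM=-1
i=4 t=5 v=3: → [1,9); WM=-1
i=5 t=0 v=3: → [0,9); WM=3
i=6 t=4 v=1: → [0,9); WM=3
i=7 t=7 v=2: → [0,11); WM=3
i=8 t=8 v=5: → [0,12); WM=6
i=9 t=9 v=3: → [0,13); WM=6
i=10 t=10 v=5: → [0,14); WM=6
i=11 t=4 v=3: DROP (t<6-0); WM=8
i=12 t=11 v=6: → [0,15); WM=8
i=13 t=12 v=2: → [0,16); WM=8
i=14 t=12 v=1: → [0,16); WM=10
i=15 t=17 v=4: → [17,21); WM=10
i=16 t=22 v=7: → [22,26); WM=10
i=17 t=8 v=9: DROP (t<10-0); WM=20
i=18 t=17 v=8: DROP (t<20-0); WM=20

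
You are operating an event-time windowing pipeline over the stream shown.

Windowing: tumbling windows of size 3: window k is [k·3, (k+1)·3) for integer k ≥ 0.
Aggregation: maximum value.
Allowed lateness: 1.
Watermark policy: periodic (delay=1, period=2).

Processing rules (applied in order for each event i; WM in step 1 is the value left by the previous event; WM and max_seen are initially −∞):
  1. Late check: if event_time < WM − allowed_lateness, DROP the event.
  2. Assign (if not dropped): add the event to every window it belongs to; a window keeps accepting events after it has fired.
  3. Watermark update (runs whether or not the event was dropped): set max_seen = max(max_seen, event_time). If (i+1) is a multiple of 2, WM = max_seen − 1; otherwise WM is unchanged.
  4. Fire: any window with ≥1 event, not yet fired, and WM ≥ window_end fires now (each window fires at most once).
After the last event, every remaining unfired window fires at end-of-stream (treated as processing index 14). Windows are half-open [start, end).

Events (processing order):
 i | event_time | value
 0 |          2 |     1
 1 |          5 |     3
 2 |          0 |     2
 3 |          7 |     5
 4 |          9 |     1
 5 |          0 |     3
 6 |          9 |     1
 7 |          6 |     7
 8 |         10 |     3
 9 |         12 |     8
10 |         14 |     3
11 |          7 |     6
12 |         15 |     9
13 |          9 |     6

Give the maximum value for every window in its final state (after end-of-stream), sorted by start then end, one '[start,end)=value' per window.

i=0 t=2 v=1: → [0,3); WM=−∞
i=1 t=5 v=3: → [3,6); WM=4; [0,3) fires=1
i=2 t=0 v=2: DROP (t<4-1); WM=4
i=3 t=7 v=5: → [6,9); WM=6; [3,6) fires=3
i=4 t=9 v=1: → [9,12); WM=6
i=5 t=0 v=3: DROP (t<6-1); WM=8
i=6 t=9 v=1: → [9,12); WM=8
i=7 t=6 v=7: DROP (t<8-1); WM=8
i=8 t=10 v=3: → [9,12); WM=8
i=9 t=12 v=8: → [12,15); WM=11; [6,9) fires=5
i=10 t=14 v=3: → [12,15); WM=11
i=11 t=7 v=6: DROP (t<11-1); WM=13; [9,12) fires=3
i=12 t=15 v=9: → [15,18); WM=13
i=13 t=9 v=6: DROP (t<13-1); WM=14

[0,3)=1 [3,6)=3 [6,9)=5 [9,12)=3 [12,15)=8 [15,18)=9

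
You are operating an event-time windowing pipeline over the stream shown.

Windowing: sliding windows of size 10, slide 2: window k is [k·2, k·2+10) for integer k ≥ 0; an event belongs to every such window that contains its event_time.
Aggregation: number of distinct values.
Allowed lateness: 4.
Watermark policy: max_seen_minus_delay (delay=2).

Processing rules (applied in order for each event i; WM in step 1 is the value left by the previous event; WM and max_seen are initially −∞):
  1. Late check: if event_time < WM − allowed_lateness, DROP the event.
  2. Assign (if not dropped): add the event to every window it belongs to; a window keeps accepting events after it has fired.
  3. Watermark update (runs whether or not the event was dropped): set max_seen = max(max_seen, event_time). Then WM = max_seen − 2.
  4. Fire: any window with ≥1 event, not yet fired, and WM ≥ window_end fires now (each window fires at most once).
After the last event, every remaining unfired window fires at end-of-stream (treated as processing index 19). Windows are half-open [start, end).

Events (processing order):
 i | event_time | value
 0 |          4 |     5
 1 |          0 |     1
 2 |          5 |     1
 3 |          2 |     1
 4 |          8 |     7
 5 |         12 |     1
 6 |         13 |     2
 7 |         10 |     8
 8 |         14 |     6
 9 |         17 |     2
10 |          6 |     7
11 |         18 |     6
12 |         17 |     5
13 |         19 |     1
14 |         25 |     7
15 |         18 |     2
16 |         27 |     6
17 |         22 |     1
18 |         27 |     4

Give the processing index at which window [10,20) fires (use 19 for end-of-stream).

14

i=0 t=4 v=5: → [4,14),[2,12),[0,10); WM=2
i=1 t=0 v=1: → [0,10); WM=2
i=2 t=5 v=1: → [4,14),[2,12),[0,10); WM=3
i=3 t=2 v=1: → [2,12),[0,10); WM=3
i=4 t=8 v=7: → [8,18),[6,16),[4,14),[2,12),[0,10); WM=6
i=5 t=12 v=1: → [12,22),[10,20),[8,18),[6,16),[4,14); WM=10; [0,10) fires=3
i=6 t=13 v=2: → [12,22),[10,20),[8,18),[6,16),[4,14); WM=11
i=7 t=10 v=8: → [10,20),[8,18),[6,16),[4,14),[2,12); WM=11
i=8 t=14 v=6: → [14,24),[12,22),[10,20),[8,18),[6,16); WM=12; [2,12) fires=4
i=9 t=17 v=2: → [16,26),[14,24),[12,22),[10,20),[8,18); WM=15; [4,14) fires=5
i=10 t=6 v=7: DROP (t<15-4); WM=15
i=11 t=18 v=6: → [18,28),[16,26),[14,24),[12,22),[10,20); WM=16; [6,16) fires=5
i=12 t=17 v=5: → [16,26),[14,24),[12,22),[10,20),[8,18); WM=16
i=13 t=19 v=1: → [18,28),[16,26),[14,24),[12,22),[10,20); WM=17
i=14 t=25 v=7: → [24,34),[22,32),[20,30),[18,28),[16,26); WM=23; [8,18) fires=6 [10,20) fires=5 [12,22) fires=4
i=15 t=18 v=2: DROP (t<23-4); WM=23
i=16 t=27 v=6: → [26,36),[24,34),[22,32),[20,30),[18,28); WM=25; [14,24) fires=4
i=17 t=22 v=1: → [22,32),[20,30),[18,28),[16,26),[14,24); WM=25
i=18 t=27 v=4: → [26,36),[24,34),[22,32),[20,30),[18,28); WM=25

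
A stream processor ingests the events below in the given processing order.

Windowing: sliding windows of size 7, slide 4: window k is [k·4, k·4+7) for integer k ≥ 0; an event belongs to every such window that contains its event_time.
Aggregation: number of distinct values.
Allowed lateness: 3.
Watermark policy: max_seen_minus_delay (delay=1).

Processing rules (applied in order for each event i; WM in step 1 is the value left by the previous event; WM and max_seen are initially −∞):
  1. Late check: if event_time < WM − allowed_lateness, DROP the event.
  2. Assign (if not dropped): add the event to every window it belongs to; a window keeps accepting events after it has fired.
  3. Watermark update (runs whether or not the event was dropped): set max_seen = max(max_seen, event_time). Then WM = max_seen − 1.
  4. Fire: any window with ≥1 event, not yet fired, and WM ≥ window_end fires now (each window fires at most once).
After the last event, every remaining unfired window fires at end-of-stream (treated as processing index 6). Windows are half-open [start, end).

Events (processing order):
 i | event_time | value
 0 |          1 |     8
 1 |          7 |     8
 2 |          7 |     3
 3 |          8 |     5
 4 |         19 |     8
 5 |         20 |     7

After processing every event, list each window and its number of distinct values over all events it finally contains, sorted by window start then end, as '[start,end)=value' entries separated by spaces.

i=0 t=1 v=8: → [0,7); WM=0
i=1 t=7 v=8: → [4,11); WM=6
i=2 t=7 v=3: → [4,11); WM=6
i=3 t=8 v=5: → [8,15),[4,11); WM=7; [0,7) fires=1
i=4 t=19 v=8: → [16,23); WM=18; [4,11) fires=3 [8,15) fires=1
i=5 t=20 v=7: → [20,27),[16,23); WM=19

[0,7)=1 [4,11)=3 [8,15)=1 [16,23)=2 [20,27)=1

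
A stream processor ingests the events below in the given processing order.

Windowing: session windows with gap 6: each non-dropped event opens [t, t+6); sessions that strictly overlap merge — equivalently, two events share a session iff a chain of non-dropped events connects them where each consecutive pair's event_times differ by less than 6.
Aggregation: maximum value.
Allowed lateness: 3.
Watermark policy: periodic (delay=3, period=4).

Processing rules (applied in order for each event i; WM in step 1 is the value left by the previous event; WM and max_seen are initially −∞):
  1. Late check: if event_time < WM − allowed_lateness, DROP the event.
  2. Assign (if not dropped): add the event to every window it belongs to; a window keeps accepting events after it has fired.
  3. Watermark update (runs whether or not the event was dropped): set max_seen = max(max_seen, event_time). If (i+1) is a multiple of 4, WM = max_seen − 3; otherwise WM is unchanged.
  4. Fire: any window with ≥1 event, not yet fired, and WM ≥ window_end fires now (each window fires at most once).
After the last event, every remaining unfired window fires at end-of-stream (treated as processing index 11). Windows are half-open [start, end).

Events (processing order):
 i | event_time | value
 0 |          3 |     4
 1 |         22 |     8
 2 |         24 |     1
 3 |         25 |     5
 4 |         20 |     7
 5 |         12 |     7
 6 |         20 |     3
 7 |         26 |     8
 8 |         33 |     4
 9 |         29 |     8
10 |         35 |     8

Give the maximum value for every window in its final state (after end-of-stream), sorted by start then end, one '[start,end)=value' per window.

[3,9)=4 [20,41)=8

i=0 t=3 v=4: → [3,9); WM=−∞
i=1 t=22 v=8: → [22,28); WM=−∞
i=2 t=24 v=1: → [22,30); WM=−∞
i=3 t=25 v=5: → [22,31); WM=22
i=4 t=20 v=7: → [20,31); WM=22
i=5 t=12 v=7: DROP (t<22-3); WM=22
i=6 t=20 v=3: → [20,31); WM=22
i=7 t=26 v=8: → [20,32); WM=23
i=8 t=33 v=4: → [33,39); WM=23
i=9 t=29 v=8: → [20,39); WM=23
i=10 t=35 v=8: → [20,41); WM=23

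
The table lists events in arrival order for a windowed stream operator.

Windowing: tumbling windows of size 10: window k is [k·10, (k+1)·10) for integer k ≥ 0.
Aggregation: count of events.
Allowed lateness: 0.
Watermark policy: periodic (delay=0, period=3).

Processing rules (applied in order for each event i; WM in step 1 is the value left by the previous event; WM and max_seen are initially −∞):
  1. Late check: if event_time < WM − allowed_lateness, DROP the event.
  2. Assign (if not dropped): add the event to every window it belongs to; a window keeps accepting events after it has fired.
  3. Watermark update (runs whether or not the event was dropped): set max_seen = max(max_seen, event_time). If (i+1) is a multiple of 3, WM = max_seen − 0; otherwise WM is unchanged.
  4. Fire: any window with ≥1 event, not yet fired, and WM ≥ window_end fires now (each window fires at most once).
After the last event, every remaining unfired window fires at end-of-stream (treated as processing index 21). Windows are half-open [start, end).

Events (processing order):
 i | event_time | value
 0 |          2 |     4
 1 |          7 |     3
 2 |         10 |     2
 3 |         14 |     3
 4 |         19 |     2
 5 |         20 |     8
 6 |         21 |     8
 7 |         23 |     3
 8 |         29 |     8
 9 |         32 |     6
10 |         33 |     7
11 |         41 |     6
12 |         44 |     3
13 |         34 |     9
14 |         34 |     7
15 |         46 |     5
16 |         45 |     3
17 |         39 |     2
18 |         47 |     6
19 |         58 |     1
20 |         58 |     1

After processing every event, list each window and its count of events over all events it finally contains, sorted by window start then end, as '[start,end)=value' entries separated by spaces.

i=0 t=2 v=4: → [0,10); WM=−∞
i=1 t=7 v=3: → [0,10); WM=−∞
i=2 t=10 v=2: → [10,20); WM=10; [0,10) fires=2
i=3 t=14 v=3: → [10,20); WM=10
i=4 t=19 v=2: → [10,20); WM=10
i=5 t=20 v=8: → [20,30); WM=20; [10,20) fires=3
i=6 t=21 v=8: → [20,30); WM=20
i=7 t=23 v=3: → [20,30); WM=20
i=8 t=29 v=8: → [20,30); WM=29
i=9 t=32 v=6: → [30,40); WM=29
i=10 t=33 v=7: → [30,40); WM=29
i=11 t=41 v=6: → [40,50); WM=41; [20,30) fires=4 [30,40) fires=2
i=12 t=44 v=3: → [40,50); WM=41
i=13 t=34 v=9: DROP (t<41-0); WM=41
i=14 t=34 v=7: DROP (t<41-0); WM=44
i=15 t=46 v=5: → [40,50); WM=44
i=16 t=45 v=3: → [40,50); WM=44
i=17 t=39 v=2: DROP (t<44-0); WM=46
i=18 t=47 v=6: → [40,50); WM=46
i=19 t=58 v=1: → [50,60); WM=46
i=20 t=58 v=1: → [50,60); WM=58; [40,50) fires=5

[0,10)=2 [10,20)=3 [20,30)=4 [30,40)=2 [40,50)=5 [50,60)=2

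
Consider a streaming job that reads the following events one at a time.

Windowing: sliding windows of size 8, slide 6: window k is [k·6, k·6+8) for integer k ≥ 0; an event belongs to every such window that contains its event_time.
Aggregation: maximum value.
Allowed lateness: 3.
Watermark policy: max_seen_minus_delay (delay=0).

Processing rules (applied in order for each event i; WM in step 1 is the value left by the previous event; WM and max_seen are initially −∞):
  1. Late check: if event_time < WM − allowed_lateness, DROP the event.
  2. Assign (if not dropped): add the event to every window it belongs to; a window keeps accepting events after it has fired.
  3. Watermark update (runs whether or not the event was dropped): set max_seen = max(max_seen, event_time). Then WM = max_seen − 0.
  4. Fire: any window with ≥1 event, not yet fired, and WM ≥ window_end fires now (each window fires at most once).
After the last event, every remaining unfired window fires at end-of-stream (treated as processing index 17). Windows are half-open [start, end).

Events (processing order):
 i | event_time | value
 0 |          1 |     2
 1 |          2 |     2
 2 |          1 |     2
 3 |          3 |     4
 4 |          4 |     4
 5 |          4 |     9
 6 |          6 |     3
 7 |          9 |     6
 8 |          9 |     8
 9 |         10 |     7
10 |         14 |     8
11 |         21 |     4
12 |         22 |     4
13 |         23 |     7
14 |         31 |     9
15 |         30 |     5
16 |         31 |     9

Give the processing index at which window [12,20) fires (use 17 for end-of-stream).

11

i=0 t=1 v=2: → [0,8); WM=1
i=1 t=2 v=2: → [0,8); WM=2
i=2 t=1 v=2: → [0,8); WM=2
i=3 t=3 v=4: → [0,8); WM=3
i=4 t=4 v=4: → [0,8); WM=4
i=5 t=4 v=9: → [0,8); WM=4
i=6 t=6 v=3: → [6,14),[0,8); WM=6
i=7 t=9 v=6: → [6,14); WM=9; [0,8) fires=9
i=8 t=9 v=8: → [6,14); WM=9
i=9 t=10 v=7: → [6,14); WM=10
i=10 t=14 v=8: → [12,20); WM=14; [6,14) fires=8
i=11 t=21 v=4: → [18,26); WM=21; [12,20) fires=8
i=12 t=22 v=4: → [18,26); WM=22
i=13 t=23 v=7: → [18,26); WM=23
i=14 t=31 v=9: → [30,38),[24,32); WM=31; [18,26) fires=7
i=15 t=30 v=5: → [30,38),[24,32); WM=31
i=16 t=31 v=9: → [30,38),[24,32); WM=31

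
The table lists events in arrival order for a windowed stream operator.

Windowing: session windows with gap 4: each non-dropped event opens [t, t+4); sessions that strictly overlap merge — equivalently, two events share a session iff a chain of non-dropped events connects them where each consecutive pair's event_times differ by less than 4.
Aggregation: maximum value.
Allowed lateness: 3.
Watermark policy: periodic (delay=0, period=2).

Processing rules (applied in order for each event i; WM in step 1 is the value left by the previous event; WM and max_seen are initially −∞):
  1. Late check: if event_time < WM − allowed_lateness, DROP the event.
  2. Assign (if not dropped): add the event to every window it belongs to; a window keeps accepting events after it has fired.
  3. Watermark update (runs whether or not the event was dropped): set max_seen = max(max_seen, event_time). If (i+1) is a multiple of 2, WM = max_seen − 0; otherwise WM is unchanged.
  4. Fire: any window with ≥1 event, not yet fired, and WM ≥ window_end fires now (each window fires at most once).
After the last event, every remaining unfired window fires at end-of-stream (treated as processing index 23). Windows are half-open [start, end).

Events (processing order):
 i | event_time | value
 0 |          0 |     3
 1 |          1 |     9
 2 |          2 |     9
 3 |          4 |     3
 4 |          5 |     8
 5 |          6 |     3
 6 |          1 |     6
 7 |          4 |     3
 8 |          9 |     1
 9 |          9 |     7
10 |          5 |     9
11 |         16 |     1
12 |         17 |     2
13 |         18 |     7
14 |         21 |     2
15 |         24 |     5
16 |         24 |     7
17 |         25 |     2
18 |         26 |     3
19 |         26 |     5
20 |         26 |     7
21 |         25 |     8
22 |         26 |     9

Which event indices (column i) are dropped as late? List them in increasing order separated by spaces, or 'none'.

6 10

i=0 t=0 v=3: → [0,4); WM=−∞
i=1 t=1 v=9: → [0,5); WM=1
i=2 t=2 v=9: → [0,6); WM=1
i=3 t=4 v=3: → [0,8); WM=4
i=4 t=5 v=8: → [0,9); WM=4
i=5 t=6 v=3: → [0,10); WM=6
i=6 t=1 v=6: DROP (t<6-3); WM=6
i=7 t=4 v=3: → [0,10); WM=6
i=8 t=9 v=1: → [0,13); WM=6
i=9 t=9 v=7: → [0,13); WM=9
i=10 t=5 v=9: DROP (t<9-3); WM=9
i=11 t=16 v=1: → [16,20); WM=16
i=12 t=17 v=2: → [16,21); WM=16
i=13 t=18 v=7: → [16,22); WM=18
i=14 t=21 v=2: → [16,25); WM=18
i=15 t=24 v=5: → [16,28); WM=24
i=16 t=24 v=7: → [16,28); WM=24
i=17 t=25 v=2: → [16,29); WM=25
i=18 t=26 v=3: → [16,30); WM=25
i=19 t=26 v=5: → [16,30); WM=26
i=20 t=26 v=7: → [16,30); WM=26
i=21 t=25 v=8: → [16,30); WM=26
i=22 t=26 v=9: → [16,30); WM=26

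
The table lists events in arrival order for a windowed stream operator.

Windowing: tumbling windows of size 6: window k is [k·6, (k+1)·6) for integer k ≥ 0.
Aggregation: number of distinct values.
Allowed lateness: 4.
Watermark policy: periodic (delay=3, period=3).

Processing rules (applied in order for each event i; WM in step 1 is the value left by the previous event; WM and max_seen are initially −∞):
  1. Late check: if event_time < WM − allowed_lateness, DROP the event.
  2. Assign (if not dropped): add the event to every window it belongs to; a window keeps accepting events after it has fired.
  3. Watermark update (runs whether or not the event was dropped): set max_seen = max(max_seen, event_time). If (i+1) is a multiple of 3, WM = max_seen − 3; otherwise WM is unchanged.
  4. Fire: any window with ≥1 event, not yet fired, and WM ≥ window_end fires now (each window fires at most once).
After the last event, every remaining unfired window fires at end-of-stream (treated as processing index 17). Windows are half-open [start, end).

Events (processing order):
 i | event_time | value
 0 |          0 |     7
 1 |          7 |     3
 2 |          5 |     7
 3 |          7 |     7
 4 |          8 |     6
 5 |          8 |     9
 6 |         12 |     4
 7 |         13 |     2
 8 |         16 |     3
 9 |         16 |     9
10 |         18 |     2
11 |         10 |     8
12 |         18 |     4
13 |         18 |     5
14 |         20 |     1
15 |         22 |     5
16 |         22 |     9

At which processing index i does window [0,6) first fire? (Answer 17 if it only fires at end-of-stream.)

i=0 t=0 v=7: → [0,6); WM=−∞
i=1 t=7 v=3: → [6,12); WM=−∞
i=2 t=5 v=7: → [0,6); WM=4
i=3 t=7 v=7: → [6,12); WM=4
i=4 t=8 v=6: → [6,12); WM=4
i=5 t=8 v=9: → [6,12); WM=5
i=6 t=12 v=4: → [12,18); WM=5
i=7 t=13 v=2: → [12,18); WM=5
i=8 t=16 v=3: → [12,18); WM=13; [0,6) fires=1 [6,12) fires=4
i=9 t=16 v=9: → [12,18); WM=13
i=10 t=18 v=2: → [18,24); WM=13
i=11 t=10 v=8: → [6,12); WM=15
i=12 t=18 v=4: → [18,24); WM=15
i=13 t=18 v=5: → [18,24); WM=15
i=14 t=20 v=1: → [18,24); WM=17
i=15 t=22 v=5: → [18,24); WM=17
i=16 t=22 v=9: → [18,24); WM=17

8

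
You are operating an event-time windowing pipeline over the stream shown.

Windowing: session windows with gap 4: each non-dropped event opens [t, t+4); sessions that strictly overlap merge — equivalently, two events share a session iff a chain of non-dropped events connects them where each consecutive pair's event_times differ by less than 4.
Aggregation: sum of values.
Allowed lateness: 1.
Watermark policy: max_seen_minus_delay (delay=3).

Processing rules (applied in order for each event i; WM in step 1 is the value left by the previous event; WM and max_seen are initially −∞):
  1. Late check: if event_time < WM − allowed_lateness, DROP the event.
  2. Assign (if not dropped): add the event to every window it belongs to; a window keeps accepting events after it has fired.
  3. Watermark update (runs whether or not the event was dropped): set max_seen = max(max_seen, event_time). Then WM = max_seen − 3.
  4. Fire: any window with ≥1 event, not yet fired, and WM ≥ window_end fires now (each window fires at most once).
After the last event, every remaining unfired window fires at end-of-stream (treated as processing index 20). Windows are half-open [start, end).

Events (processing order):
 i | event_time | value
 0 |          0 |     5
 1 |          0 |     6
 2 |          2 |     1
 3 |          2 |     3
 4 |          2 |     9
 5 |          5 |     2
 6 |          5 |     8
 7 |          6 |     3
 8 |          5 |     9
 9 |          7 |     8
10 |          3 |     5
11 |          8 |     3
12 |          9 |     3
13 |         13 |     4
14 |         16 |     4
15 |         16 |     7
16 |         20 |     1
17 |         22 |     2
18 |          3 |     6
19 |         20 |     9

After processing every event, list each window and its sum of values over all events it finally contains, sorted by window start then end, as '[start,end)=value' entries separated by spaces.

[0,13)=65 [13,20)=15 [20,26)=12

i=0 t=0 v=5: → [0,4); WM=-3
i=1 t=0 v=6: → [0,4); WM=-3
i=2 t=2 v=1: → [0,6); WM=-1
i=3 t=2 v=3: → [0,6); WM=-1
i=4 t=2 v=9: → [0,6); WM=-1
i=5 t=5 v=2: → [0,9); WM=2
i=6 t=5 v=8: → [0,9); WM=2
i=7 t=6 v=3: → [0,10); WM=3
i=8 t=5 v=9: → [0,10); WM=3
i=9 t=7 v=8: → [0,11); WM=4
i=10 t=3 v=5: → [0,11); WM=4
i=11 t=8 v=3: → [0,12); WM=5
i=12 t=9 v=3: → [0,13); WM=6
i=13 t=13 v=4: → [13,17); WM=10
i=14 t=16 v=4: → [13,20); WM=13
i=15 t=16 v=7: → [13,20); WM=13
i=16 t=20 v=1: → [20,24); WM=17
i=17 t=22 v=2: → [20,26); WM=19
i=18 t=3 v=6: DROP (t<19-1); WM=19
i=19 t=20 v=9: → [20,26); WM=19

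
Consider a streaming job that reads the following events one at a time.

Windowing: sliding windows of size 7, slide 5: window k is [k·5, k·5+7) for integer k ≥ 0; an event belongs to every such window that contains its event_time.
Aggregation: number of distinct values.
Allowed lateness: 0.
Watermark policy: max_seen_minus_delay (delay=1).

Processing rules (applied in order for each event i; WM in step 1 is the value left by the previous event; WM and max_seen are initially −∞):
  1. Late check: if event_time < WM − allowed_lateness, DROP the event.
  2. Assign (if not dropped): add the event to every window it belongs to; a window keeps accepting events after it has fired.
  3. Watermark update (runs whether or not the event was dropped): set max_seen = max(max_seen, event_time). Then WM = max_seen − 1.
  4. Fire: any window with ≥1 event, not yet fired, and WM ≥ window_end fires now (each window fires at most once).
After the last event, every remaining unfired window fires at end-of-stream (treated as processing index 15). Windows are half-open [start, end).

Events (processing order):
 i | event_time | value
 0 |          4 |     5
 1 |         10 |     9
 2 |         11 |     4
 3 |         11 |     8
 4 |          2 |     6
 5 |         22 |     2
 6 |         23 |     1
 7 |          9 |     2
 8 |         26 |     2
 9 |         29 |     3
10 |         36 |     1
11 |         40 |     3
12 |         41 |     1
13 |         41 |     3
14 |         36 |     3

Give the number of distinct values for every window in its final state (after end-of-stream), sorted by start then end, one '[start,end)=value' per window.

[0,7)=1 [5,12)=3 [10,17)=3 [20,27)=2 [25,32)=2 [30,37)=1 [35,42)=2 [40,47)=2

i=0 t=4 v=5: → [0,7); WM=3
i=1 t=10 v=9: → [10,17),[5,12); WM=9; [0,7) fires=1
i=2 t=11 v=4: → [10,17),[5,12); WM=10
i=3 t=11 v=8: → [10,17),[5,12); WM=10
i=4 t=2 v=6: DROP (t<10-0); WM=10
i=5 t=22 v=2: → [20,27); WM=21; [5,12) fires=3 [10,17) fires=3
i=6 t=23 v=1: → [20,27); WM=22
i=7 t=9 v=2: DROP (t<22-0); WM=22
i=8 t=26 v=2: → [25,32),[20,27); WM=25
i=9 t=29 v=3: → [25,32); WM=28; [20,27) fires=2
i=10 t=36 v=1: → [35,42),[30,37); WM=35; [25,32) fires=2
i=11 t=40 v=3: → [40,47),[35,42); WM=39; [30,37) fires=1
i=12 t=41 v=1: → [40,47),[35,42); WM=40
i=13 t=41 v=3: → [40,47),[35,42); WM=40
i=14 t=36 v=3: DROP (t<40-0); WM=40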